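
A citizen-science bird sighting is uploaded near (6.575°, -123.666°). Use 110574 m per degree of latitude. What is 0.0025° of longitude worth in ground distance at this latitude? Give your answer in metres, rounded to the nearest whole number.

0.0025° of longitude at 6.575° is 0.0025 × 110574 × cos 6.575° ≈ 0.0025 × 109847 = 274.617 m.

275 metres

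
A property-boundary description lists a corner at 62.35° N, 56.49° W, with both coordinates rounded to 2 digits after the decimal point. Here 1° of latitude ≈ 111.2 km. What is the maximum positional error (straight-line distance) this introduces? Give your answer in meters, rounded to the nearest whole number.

Rounding to 2 decimal places leaves each coordinate within ±0.005° of the true value.
North–south component: 0.005° × 111200 = 556 m.
Longitude error → 0.005 × 111200 × cos 62.35° = 0.005 × 111200 × 0.4641 ≈ 258.022 m.
Worst case both components are at the extreme and orthogonal: √(556² + 258.022²) ≈ 612.953 m.

613 meters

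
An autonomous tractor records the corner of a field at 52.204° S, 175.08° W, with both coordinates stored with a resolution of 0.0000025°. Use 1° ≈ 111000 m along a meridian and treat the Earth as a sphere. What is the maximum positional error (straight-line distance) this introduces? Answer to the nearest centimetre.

With a 0.0000025° grid the true value lies within half a step, ±0.0000025°/2 = ±1.25e-06°, of the stored one.
Latitude error → 1.25e-06 × 111000 = 0.13875 m along the meridian.
East–west component at 52.204°: 1.25e-06° × 111000 × cos 52.204° ≈ 1.25e-06 × 68026.6 ≈ 0.0850332 m.
The two errors are perpendicular, so the maximum displacement is √(0.13875² + 0.0850332²) ≈ 0.162734 m.
That is 0.162734 m = 16.273 cm.

16 centimetres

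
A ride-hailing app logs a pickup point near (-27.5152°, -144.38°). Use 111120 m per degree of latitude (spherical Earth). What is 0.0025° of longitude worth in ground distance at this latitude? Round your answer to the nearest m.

0.0025° of longitude at 27.5152° is 0.0025 × 111120 × cos 27.5152° ≈ 0.0025 × 98551 = 246.378 m.

246 m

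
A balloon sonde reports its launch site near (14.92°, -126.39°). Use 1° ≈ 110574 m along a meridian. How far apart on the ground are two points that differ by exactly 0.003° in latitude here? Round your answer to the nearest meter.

Along a meridian 0.003° is 0.003 × 110574 = 331.722 m.

332 meters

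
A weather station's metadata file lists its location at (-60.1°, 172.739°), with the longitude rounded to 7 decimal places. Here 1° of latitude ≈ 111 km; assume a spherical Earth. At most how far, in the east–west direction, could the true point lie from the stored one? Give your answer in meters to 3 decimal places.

0.003 meters

Rounding to 7 decimal places leaves the longitude within ±5e-08° of the true value.
At latitude 60.1° a degree of longitude spans 111000 m × cos 60.1° = 111000 × 0.4985 ≈ 55332.1 m.
East–west error: 5e-08° × 55332.1 m/° ≈ 0.00276661 m.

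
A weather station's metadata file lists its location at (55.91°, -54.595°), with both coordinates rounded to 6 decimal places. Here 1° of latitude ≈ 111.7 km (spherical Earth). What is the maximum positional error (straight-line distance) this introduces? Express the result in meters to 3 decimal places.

0.064 meters

Rounding to 6 decimal places leaves each coordinate within ±5e-07° of the true value.
N–S: 5e-07° × 111700 m/° = 0.05585 m.
East–west component at 55.91°: 5e-07° × 111700 × cos 55.91° ≈ 5e-07 × 62607.2 ≈ 0.0313036 m.
Worst case both components are at the extreme and orthogonal: √(0.05585² + 0.0313036²) ≈ 0.0640245 m.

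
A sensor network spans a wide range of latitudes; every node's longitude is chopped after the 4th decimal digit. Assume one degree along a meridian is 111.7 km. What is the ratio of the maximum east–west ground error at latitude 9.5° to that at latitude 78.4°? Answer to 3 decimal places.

Truncating at 4 decimal places can drop up to a full unit in the last place, so the longitude may be off by as much as 0.0001°.
At 9.5°: 0.0001° × 111700 × cos 9.5° = 0.0001 × 111700 × 0.9863 ≈ 11.017 m.
At 78.4°: 0.0001° × 111700 × cos 78.4° = 0.0001 × 111700 × 0.2011 ≈ 2.246 m.
Ratio: 11.017 / 2.246 = cos 9.5° / cos 78.4° ≈ 4.9050.

4.905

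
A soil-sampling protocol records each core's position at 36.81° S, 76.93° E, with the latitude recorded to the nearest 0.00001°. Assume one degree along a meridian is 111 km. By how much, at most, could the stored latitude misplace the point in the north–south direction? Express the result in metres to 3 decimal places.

Rounding to 5 decimal places leaves the latitude within ±5e-06° of the true value.
North–south distance: 5e-06° × 111000 m/° = 0.555 m.

0.555 metres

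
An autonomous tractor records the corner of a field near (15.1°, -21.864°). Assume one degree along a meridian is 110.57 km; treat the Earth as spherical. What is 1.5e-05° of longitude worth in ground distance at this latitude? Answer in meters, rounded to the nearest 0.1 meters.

1.5e-05° of longitude at 15.1° is 1.5e-05 × 110570 × cos 15.1° ≈ 1.5e-05 × 106752 = 1.60128 m.

1.6 meters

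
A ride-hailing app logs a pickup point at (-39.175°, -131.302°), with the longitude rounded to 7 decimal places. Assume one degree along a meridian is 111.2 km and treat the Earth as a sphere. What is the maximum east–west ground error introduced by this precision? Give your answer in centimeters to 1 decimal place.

Rounding to 7 decimal places leaves the longitude within ±5e-08° of the true value.
At latitude 39.175° a degree of longitude spans 111200 m × cos 39.175° = 111200 × 0.7752 ≈ 86204.5 m.
So at most 5e-08° × 86204.5 ≈ 0.00431022 m east–west.
That is 0.00431022 m = 0.43102 cm.

0.4 centimeters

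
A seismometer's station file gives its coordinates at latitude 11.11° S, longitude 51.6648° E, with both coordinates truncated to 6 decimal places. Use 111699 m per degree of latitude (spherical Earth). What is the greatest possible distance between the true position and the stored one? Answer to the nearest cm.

16 cm

Truncating at 6 decimal places can drop up to a full unit in the last place, so each coordinate may be off by as much as 1e-06°.
Latitude error → 1e-06 × 111699 = 0.111699 m along the meridian.
East–west component at 11.11°: 1e-06° × 111699 × cos 11.11° ≈ 1e-06 × 109606 ≈ 0.109606 m.
Worst case both components are at the extreme and orthogonal: √(0.111699² + 0.109606²) ≈ 0.156493 m.
That is 0.156493 m = 15.649 cm.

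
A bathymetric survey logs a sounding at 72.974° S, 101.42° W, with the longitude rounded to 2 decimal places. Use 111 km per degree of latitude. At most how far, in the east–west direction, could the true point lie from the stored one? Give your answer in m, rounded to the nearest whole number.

163 m

Rounding to 2 decimal places leaves the longitude within ±0.005° of the true value.
At latitude 72.974° a degree of longitude spans 111000 m × cos 72.974° = 111000 × 0.2928 ≈ 32501.4 m.
So at most 0.005° × 32501.4 ≈ 162.507 m east–west.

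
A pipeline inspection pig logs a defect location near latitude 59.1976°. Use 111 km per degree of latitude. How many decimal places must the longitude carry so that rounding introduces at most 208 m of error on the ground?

3 decimal places

At 59.1976° one degree of longitude covers 111000 × cos 59.1976° ≈ 111000 × 0.5121 ≈ 56840.8 m.
Rounding to N decimal places gives at most 0.5 × 10⁻ᴺ degrees of error, i.e. 0.5 × 10⁻ᴺ × 56840.8 m.
Need 0.5 × 56840.8 × 10⁻ᴺ ≤ 208 → 10⁻ᴺ ≤ 7.319e-03, so N ≥ 2.14.
At 2 places the error can reach 284 m, but 3 places keeps it to 28.4 m.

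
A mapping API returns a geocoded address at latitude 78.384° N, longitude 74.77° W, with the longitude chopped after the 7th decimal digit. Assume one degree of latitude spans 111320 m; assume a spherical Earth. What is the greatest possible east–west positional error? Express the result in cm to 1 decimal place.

Truncating at 7 decimal places can drop up to a full unit in the last place, so the longitude may be off by as much as 1e-07°.
One degree of longitude at 78.384° is 111320 × cos 78.384° ≈ 111320 × 0.2014 = 22414.4 m.
East–west error: 1e-07° × 22414.4 m/° ≈ 0.00224144 m.
That is 0.00224144 m = 0.22414 cm.

0.2 cm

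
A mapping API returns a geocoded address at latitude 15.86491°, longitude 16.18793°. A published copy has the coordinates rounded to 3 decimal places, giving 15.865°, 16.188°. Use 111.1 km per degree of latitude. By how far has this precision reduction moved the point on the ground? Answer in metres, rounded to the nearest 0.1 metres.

12.5 metres

The latitude changed by -0.00009° and the longitude by -0.00007°.
N–S: -0.00009° × 111100 m/° = -9.999 m.
East–west at this latitude: -0.00007° × 111100 × cos 15.865° ≈ -0.00007 × 106868 = -7.48076 m.
Hypotenuse of the two orthogonal shifts: √(9.999² + 7.48076²) = 12.4877 m.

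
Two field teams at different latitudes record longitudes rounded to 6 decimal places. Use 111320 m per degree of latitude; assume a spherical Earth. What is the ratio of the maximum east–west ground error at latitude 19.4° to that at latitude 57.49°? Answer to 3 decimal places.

Rounding to 6 decimal places leaves the longitude within ±5e-07° of the true value.
At 19.4°: 5e-07° × 111320 × cos 19.4° = 5e-07 × 111320 × 0.9432 ≈ 0.0525 m.
Error at 57.49° = 5e-07° × 111320 × cos 57.49° ≈ 0.05566 × 0.5374 = 0.029914 m.
The ratio reduces to cos 19.4° / cos 57.49° = 0.9432/0.5374 ≈ 1.7550.

1.755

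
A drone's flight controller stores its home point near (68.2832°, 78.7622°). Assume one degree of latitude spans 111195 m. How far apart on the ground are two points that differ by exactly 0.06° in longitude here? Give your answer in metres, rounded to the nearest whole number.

2469 metres

0.06° of longitude at 68.2832° is 0.06 × 111195 × cos 68.2832° ≈ 0.06 × 41144.3 = 2468.66 m.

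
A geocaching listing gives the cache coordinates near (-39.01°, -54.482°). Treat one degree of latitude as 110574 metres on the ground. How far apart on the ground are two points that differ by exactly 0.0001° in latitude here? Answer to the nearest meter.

0.0001° × 110574 m/° = 11.0574 m.

11 meters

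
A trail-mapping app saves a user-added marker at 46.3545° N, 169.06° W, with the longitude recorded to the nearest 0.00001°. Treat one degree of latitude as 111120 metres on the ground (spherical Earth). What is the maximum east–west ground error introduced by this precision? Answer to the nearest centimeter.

Rounding to 5 decimal places leaves the longitude within ±5e-06° of the true value.
At latitude 46.3545° a degree of longitude spans 111120 m × cos 46.3545° = 111120 × 0.6902 ≈ 76694.4 m.
So at most 5e-06° × 76694.4 ≈ 0.383472 m east–west.
That is 0.383472 m = 38.347 cm.

38 centimeters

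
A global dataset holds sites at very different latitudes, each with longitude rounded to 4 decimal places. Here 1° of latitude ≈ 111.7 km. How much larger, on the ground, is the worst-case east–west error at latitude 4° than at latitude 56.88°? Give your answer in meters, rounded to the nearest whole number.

3 meters

Rounding to 4 decimal places leaves the longitude within ±5e-05° of the true value.
Error at 4° = 5e-05° × 111700 × cos 4° ≈ 5.585 × 0.9976 = 5.5714 m.
At 56.88°: 5e-05° × 111700 × cos 56.88° = 5e-05 × 111700 × 0.5464 ≈ 3.0516 m.
So the lower-latitude error exceeds the higher by 5.5714 − 3.0516 = 2.5198 m.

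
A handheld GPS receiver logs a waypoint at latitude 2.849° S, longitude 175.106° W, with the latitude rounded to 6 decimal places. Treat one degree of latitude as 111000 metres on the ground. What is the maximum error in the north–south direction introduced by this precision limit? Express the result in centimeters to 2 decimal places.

Rounding to 6 decimal places leaves the latitude within ±5e-07° of the true value.
North–south distance: 5e-07° × 111000 m/° = 0.0555 m.
That is 0.0555 m = 5.55 cm.

5.55 centimeters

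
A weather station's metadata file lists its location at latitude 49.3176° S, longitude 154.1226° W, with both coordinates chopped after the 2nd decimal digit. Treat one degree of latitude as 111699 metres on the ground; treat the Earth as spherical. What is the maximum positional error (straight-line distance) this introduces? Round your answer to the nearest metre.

Truncating at 2 decimal places can drop up to a full unit in the last place, so each coordinate may be off by as much as 0.01°.
N–S: 0.01° × 111699 m/° = 1116.99 m.
E–W at 49.3176°: 0.01° × 111699 × cos 49.3176° = 0.01 × 111699 × 0.6519 ≈ 728.127 m.
Combining orthogonally: (1116.99² + 728.127²)^½ ≈ 1333.36 m.

1333 metres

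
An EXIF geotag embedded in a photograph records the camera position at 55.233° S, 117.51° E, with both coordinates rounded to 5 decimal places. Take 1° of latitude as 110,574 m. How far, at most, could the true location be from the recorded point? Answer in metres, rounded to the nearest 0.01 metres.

Rounding to 5 decimal places leaves each coordinate within ±5e-06° of the true value.
N–S: 5e-06° × 110574 m/° = 0.55287 m.
E–W at 55.233°: 5e-06° × 110574 × cos 55.233° = 5e-06 × 110574 × 0.5702 ≈ 0.315269 m.
Combining orthogonally: (0.55287² + 0.315269²)^½ ≈ 0.636443 m.

0.64 metres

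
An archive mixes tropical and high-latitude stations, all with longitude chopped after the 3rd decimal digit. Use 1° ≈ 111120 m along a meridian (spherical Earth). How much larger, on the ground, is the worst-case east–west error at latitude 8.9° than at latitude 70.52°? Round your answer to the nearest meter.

73 meters

Truncating at 3 decimal places can drop up to a full unit in the last place, so the longitude may be off by as much as 0.001°.
Error at 8.9° = 0.001° × 111120 × cos 8.9° ≈ 111.12 × 0.9880 = 109.78 m.
At 70.52°: 0.001° × 111120 × cos 70.52° = 0.001 × 111120 × 0.3335 ≈ 37.056 m.
So the lower-latitude error exceeds the higher by 109.78 − 37.056 = 72.726 m.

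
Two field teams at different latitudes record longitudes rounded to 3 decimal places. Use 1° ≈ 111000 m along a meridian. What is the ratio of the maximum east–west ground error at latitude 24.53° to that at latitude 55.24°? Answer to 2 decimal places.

Rounding to 3 decimal places leaves the longitude within ±0.0005° of the true value.
Error at 24.53° = 0.0005° × 111000 × cos 24.53° ≈ 55.5 × 0.9097 = 50.491 m.
At 55.24°: 0.0005° × 111000 × cos 55.24° = 0.0005 × 111000 × 0.5701 ≈ 31.643 m.
The ratio reduces to cos 24.53° / cos 55.24° = 0.9097/0.5701 ≈ 1.5956.

1.60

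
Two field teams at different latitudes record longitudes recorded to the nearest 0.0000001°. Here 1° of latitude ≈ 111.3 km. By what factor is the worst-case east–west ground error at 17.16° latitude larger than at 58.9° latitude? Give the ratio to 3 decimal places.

Rounding to 7 decimal places leaves the longitude within ±5e-08° of the true value.
Error at 17.16° = 5e-08° × 111300 × cos 17.16° ≈ 0.005565 × 0.9555 = 0.0053173 m.
Error at 58.9° = 5e-08° × 111300 × cos 58.9° ≈ 0.005565 × 0.5165 = 0.0028745 m.
Ratio: 0.0053173 / 0.0028745 = cos 17.16° / cos 58.9° ≈ 1.8498.

1.850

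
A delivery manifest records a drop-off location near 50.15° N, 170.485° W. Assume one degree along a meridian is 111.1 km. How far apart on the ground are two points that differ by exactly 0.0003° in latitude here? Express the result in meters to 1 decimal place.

0.0003° × 111100 m/° = 33.33 m.

33.3 meters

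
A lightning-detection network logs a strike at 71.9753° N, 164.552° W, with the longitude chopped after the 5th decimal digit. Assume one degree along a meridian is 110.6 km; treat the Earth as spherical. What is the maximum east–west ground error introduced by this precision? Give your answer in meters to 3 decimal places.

0.342 meters

Truncating at 5 decimal places can drop up to a full unit in the last place, so the longitude may be off by as much as 1e-05°.
At latitude 71.9753° a degree of longitude spans 110600 m × cos 71.9753° = 110600 × 0.3094 ≈ 34222.6 m.
So at most 1e-05° × 34222.6 ≈ 0.342226 m east–west.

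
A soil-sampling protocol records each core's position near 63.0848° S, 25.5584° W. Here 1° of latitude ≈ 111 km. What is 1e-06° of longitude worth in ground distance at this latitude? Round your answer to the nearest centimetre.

5 centimetres

At 63.0848° a degree of longitude is 111000 × cos 63.0848° ≈ 50246.5 m, so 1e-06° corresponds to 0.0502465 m.
That is 0.0502465 m = 5.0247 cm.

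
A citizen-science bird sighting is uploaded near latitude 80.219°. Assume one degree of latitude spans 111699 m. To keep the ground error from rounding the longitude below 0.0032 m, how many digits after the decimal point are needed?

7 decimal places

At 80.219° one degree of longitude covers 111699 × cos 80.219° ≈ 111699 × 0.1699 ≈ 18975.7 m.
N decimal places → at most half a unit in the last place, 0.5 × 10⁻ᴺ° = 18975.7/2 × 10⁻ᴺ m.
Setting 9487.86 × 10⁻ᴺ ≤ 0.0032 gives 10ᴺ ≥ 2.965e+06, i.e. N ≥ 6.47.
N = 6 would give 0.00949 m (too coarse); N = 7 gives 0.000949 m ≤ 0.0032 m.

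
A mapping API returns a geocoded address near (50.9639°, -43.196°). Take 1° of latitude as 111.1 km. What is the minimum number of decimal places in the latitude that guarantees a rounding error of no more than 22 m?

4 decimal places

One degree of latitude covers 111100 m.
Rounding to N decimal places gives at most 0.5 × 10⁻ᴺ degrees of error, i.e. 0.5 × 10⁻ᴺ × 111100 m.
Need 0.5 × 111100 × 10⁻ᴺ ≤ 22 → 10⁻ᴺ ≤ 3.960e-04, so N ≥ 3.40.
N = 3 would give 55.6 m (too coarse); N = 4 gives 5.56 m ≤ 22 m.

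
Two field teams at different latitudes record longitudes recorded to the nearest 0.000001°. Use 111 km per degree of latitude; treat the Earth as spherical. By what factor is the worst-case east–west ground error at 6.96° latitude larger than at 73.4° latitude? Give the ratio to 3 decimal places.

Rounding to 6 decimal places leaves the longitude within ±5e-07° of the true value.
Error at 6.96° = 5e-07° × 111000 × cos 6.96° ≈ 0.0555 × 0.9926 = 0.055091 m.
At 73.4°: 5e-07° × 111000 × cos 73.4° = 5e-07 × 111000 × 0.2857 ≈ 0.015856 m.
Ratio: 0.055091 / 0.015856 = cos 6.96° / cos 73.4° ≈ 3.4745.

3.475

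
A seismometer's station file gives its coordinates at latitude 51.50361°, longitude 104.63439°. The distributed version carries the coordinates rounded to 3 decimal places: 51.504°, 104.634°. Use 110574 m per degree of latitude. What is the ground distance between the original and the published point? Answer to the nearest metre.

51 metres

Δlat = 51.50361 − 51.504 = -0.00039°; Δlon = 104.63439 − 104.634 = +0.00039°.
North–south shift: -0.00039 × 110574 = -43.1239 m.
East–west at this latitude: 0.00039° × 110574 × cos 51.504° ≈ 0.00039 × 68827.9 = 26.8429 m.
Combined displacement = (43.1239² + 26.8429²)^½ ≈ 50.7957 m.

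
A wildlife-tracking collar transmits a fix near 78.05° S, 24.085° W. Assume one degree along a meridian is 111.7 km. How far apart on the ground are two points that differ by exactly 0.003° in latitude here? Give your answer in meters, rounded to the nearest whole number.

Along a meridian 0.003° is 0.003 × 111700 = 335.1 m.

335 meters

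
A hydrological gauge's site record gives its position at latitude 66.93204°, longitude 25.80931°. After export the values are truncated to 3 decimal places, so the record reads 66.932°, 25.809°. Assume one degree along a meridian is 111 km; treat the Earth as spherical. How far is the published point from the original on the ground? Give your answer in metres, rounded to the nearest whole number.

The latitude changed by +0.00004° and the longitude by +0.00031°.
North–south shift: 0.00004 × 111000 = 4.44 m.
E–W at 66.932°: 0.00031° × 111000 × cos 66.932° = 0.00031 × 111000 × 0.3918 ≈ 13.4826 m.
Distance: √(4.44² + 13.4826²) ≈ 14.1949 m.

14 metres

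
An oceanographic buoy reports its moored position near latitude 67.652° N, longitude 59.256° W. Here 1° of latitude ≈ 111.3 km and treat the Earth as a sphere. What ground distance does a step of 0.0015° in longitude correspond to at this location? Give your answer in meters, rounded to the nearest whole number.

0.0015° of longitude at 67.652° is 0.0015 × 111300 × cos 67.652° ≈ 0.0015 × 42319.7 = 63.4796 m.

63 meters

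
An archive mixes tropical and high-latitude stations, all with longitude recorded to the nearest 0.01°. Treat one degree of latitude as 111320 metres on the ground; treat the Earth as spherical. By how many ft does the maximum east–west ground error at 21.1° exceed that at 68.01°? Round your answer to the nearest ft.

1020 ft

Rounding to 2 decimal places leaves the longitude within ±0.005° of the true value.
At 21.1°: 0.005° × 111320 × cos 21.1° = 0.005 × 111320 × 0.9330 ≈ 519.28 m.
At 68.01°: 0.005° × 111320 × cos 68.01° = 0.005 × 111320 × 0.3744 ≈ 208.42 m.
Difference: 519.28 − 208.42 = 310.87 m.
In feet: 310.866 m ÷ 0.3048 ≈ 1019.9 ft.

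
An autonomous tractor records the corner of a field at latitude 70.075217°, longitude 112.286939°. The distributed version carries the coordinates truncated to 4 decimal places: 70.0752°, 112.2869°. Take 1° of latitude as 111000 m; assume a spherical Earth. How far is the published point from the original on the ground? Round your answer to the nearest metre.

Δlat = 70.075217 − 70.0752 = +0.000017°; Δlon = 112.286939 − 112.2869 = +0.000039°.
North–south shift: 0.000017 × 111000 = 1.887 m.
East–west at this latitude: 0.000039° × 111000 × cos 70.0752° ≈ 0.000039 × 37827.3 = 1.47526 m.
Distance: √(1.887² + 1.47526²) ≈ 2.39524 m.

2 metres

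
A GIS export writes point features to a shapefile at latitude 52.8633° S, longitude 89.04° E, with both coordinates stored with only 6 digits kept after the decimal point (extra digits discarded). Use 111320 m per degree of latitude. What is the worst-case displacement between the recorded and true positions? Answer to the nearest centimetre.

13 centimetres

Truncating at 6 decimal places can drop up to a full unit in the last place, so each coordinate may be off by as much as 1e-06°.
North–south component: 1e-06° × 111320 = 0.11132 m.
Longitude error → 1e-06 × 111320 × cos 52.8633° = 1e-06 × 111320 × 0.6037 ≈ 0.067206 m.
Worst case both components are at the extreme and orthogonal: √(0.11132² + 0.067206²) ≈ 0.130034 m.
That is 0.130034 m = 13.003 cm.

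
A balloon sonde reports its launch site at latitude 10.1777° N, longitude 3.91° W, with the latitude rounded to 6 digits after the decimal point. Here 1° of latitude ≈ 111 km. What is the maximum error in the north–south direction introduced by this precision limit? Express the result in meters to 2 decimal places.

0.06 meters

Rounding to 6 decimal places leaves the latitude within ±5e-07° of the true value.
Along the meridian that is 5e-07° × 111000 m/° = 0.0555 m.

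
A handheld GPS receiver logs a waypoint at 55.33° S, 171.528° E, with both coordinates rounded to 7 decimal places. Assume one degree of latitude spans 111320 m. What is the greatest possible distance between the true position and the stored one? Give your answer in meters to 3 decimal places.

0.006 meters

Rounding to 7 decimal places leaves each coordinate within ±5e-08° of the true value.
Latitude error → 5e-08 × 111320 = 0.005566 m along the meridian.
East–west component at 55.33°: 5e-08° × 111320 × cos 55.33° ≈ 5e-08 × 63324.3 ≈ 0.00316621 m.
Worst case both components are at the extreme and orthogonal: √(0.005566² + 0.00316621²) ≈ 0.00640354 m.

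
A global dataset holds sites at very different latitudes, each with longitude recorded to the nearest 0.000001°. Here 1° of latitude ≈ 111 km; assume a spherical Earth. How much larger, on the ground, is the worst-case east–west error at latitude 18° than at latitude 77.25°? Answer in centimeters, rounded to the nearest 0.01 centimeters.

4.05 centimeters

Rounding to 6 decimal places leaves the longitude within ±5e-07° of the true value.
At 18°: 5e-07° × 111000 × cos 18° = 5e-07 × 111000 × 0.9511 ≈ 0.052784 m.
Error at 77.25° = 5e-07° × 111000 × cos 77.25° ≈ 0.0555 × 0.2207 = 0.012249 m.
Difference: 0.052784 − 0.012249 = 0.040535 m.
That is 0.0405349 m = 4.0535 cm.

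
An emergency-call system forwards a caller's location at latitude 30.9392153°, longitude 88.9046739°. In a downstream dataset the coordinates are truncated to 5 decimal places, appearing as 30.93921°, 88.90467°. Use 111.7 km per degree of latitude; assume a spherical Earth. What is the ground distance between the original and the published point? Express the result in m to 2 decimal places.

Δlat = 30.9392153 − 30.93921 = +0.0000053°; Δlon = 88.9046739 − 88.90467 = +0.0000039°.
North–south shift: 0.0000053 × 111700 = 0.59201 m.
E–W at 30.9392°: 0.0000039° × 111700 × cos 30.9392° = 0.0000039 × 111700 × 0.8577 ≈ 0.373646 m.
Combined displacement = (0.59201² + 0.373646²)^½ ≈ 0.700062 m.

0.70 m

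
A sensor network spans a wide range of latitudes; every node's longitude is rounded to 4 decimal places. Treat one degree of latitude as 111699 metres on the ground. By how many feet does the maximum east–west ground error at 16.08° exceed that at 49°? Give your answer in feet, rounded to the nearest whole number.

6 feet

Rounding to 4 decimal places leaves the longitude within ±5e-05° of the true value.
Error at 16.08° = 5e-05° × 111699 × cos 16.08° ≈ 5.585 × 0.9609 = 5.3664 m.
Error at 49° = 5e-05° × 111699 × cos 49° ≈ 5.585 × 0.6561 = 3.6641 m.
So the lower-latitude error exceeds the higher by 5.3664 − 3.6641 = 1.7024 m.
Converting: 1.70239 m × 3.2808 ft/m ≈ 5.5853 ft.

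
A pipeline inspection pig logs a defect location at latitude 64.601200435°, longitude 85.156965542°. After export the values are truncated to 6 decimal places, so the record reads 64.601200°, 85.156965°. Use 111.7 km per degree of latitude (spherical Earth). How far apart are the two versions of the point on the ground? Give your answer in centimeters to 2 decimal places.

5.51 centimeters

The latitude changed by +0.000000435° and the longitude by +0.000000542°.
N–S: 0.000000435° × 111700 m/° = 0.0485895 m.
E–W at 64.6012°: 0.000000542° × 111700 × cos 64.6012° = 0.000000542 × 111700 × 0.4289 ≈ 0.0259672 m.
Combined displacement = (0.0485895² + 0.0259672²)^½ ≈ 0.055093 m.
That is 0.055093 m = 5.5093 cm.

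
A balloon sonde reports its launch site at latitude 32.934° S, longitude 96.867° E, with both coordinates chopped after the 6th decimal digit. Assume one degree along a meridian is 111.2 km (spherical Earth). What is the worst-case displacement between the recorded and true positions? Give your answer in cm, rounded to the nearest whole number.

15 cm

Truncating at 6 decimal places can drop up to a full unit in the last place, so each coordinate may be off by as much as 1e-06°.
Latitude error → 1e-06 × 111200 = 0.1112 m along the meridian.
Longitude error → 1e-06 × 111200 × cos 32.934° = 1e-06 × 111200 × 0.8393 ≈ 0.0933299 m.
The two errors are perpendicular, so the maximum displacement is √(0.1112² + 0.0933299²) ≈ 0.145175 m.
That is 0.145175 m = 14.518 cm.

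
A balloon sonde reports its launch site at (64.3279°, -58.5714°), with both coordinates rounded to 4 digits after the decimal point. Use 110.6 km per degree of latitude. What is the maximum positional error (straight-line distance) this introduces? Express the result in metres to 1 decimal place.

6.0 metres

Rounding to 4 decimal places leaves each coordinate within ±5e-05° of the true value.
Latitude error → 5e-05 × 110600 = 5.53 m along the meridian.
East–west component at 64.3279°: 5e-05° × 110600 × cos 64.3279° ≈ 5e-05 × 47914.2 ≈ 2.39571 m.
Combining orthogonally: (5.53² + 2.39571²)^½ ≈ 6.02663 m.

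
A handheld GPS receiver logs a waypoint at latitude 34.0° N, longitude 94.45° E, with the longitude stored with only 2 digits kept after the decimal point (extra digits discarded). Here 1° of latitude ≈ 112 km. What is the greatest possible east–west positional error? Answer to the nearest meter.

929 meters

Truncating at 2 decimal places can drop up to a full unit in the last place, so the longitude may be off by as much as 0.01°.
At latitude 34° a degree of longitude spans 112000 m × cos 34° = 112000 × 0.8290 ≈ 92852.2 m.
Maximum E–W displacement: 0.01 × 92852.2 = 928.522 m.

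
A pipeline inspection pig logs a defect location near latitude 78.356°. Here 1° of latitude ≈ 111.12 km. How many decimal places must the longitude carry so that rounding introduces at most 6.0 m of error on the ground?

4 decimal places

At 78.356° one degree of longitude covers 111120 × cos 78.356° ≈ 111120 × 0.2018 ≈ 22427.4 m.
Rounding to N decimal places gives at most 0.5 × 10⁻ᴺ degrees of error, i.e. 0.5 × 10⁻ᴺ × 22427.4 m.
Need 0.5 × 22427.4 × 10⁻ᴺ ≤ 6.0 → 10⁻ᴺ ≤ 5.351e-04, so N ≥ 3.27.
At 3 places the error can reach 11.2 m, but 4 places keeps it to 1.12 m.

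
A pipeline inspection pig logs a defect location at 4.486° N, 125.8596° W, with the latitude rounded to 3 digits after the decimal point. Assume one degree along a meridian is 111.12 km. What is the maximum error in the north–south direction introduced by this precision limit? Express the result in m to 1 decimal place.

55.6 m

Rounding to 3 decimal places leaves the latitude within ±0.0005° of the true value.
North–south distance: 0.0005° × 111120 m/° = 55.56 m.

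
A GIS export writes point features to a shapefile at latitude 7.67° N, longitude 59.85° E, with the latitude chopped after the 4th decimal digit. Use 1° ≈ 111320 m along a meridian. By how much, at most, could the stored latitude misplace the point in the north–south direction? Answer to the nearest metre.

11 metres

Truncating at 4 decimal places can drop up to a full unit in the last place, so the latitude may be off by as much as 0.0001°.
Along the meridian that is 0.0001° × 111320 m/° = 11.132 m.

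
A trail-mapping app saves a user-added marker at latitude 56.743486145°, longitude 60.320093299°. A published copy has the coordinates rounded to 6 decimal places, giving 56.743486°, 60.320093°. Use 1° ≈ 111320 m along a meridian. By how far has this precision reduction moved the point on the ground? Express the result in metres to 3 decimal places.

Δlat = 56.743486145 − 56.743486 = +0.000000145°; Δlon = 60.320093299 − 60.320093 = +0.000000299°.
North–south shift: 0.000000145 × 111320 = 0.0161414 m.
E–W at 56.7435°: 0.000000299° × 111320 × cos 56.7435° = 0.000000299 × 111320 × 0.5484 ≈ 0.0182529 m.
Combined displacement = (0.0161414² + 0.0182529²)^½ ≈ 0.0243663 m.

0.024 metres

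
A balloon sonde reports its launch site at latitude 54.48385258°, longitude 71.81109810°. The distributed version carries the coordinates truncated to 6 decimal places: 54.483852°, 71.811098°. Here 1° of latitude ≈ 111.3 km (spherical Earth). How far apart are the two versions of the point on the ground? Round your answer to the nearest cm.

6 cm

Δlat = 54.48385258 − 54.483852 = +0.00000058°; Δlon = 71.81109810 − 71.811098 = +0.00000010°.
N–S: 0.00000058° × 111300 m/° = 0.064554 m.
E–W at 54.4839°: 0.00000010° × 111300 × cos 54.4839° = 0.00000010 × 111300 × 0.5809 ≈ 0.00646578 m.
Combined displacement = (0.064554² + 0.00646578²)^½ ≈ 0.064877 m.
That is 0.064877 m = 6.4877 cm.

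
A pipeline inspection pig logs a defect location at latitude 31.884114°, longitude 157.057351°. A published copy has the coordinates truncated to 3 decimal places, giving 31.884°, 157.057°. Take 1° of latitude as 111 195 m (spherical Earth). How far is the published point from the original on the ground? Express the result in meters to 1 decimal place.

35.5 meters

Δlat = 31.884114 − 31.884 = +0.000114°; Δlon = 157.057351 − 157.057 = +0.000351°.
North–south shift: 0.000114 × 111195 = 12.6762 m.
East–west at this latitude: 0.000351° × 111195 × cos 31.884° ≈ 0.000351 × 94417.8 = 33.1407 m.
Combined displacement = (12.6762² + 33.1407²)^½ ≈ 35.4822 m.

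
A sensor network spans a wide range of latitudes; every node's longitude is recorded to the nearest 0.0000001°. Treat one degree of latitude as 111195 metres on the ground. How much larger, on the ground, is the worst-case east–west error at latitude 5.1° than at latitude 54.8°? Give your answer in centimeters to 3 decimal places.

0.233 centimeters

Rounding to 7 decimal places leaves the longitude within ±5e-08° of the true value.
Error at 5.1° = 5e-08° × 111195 × cos 5.1° ≈ 0.0055597 × 0.9960 = 0.0055377 m.
Error at 54.8° = 5e-08° × 111195 × cos 54.8° ≈ 0.0055597 × 0.5764 = 0.0032048 m.
Difference: 0.0055377 − 0.0032048 = 0.0023329 m.
That is 0.00233292 m = 0.23329 cm.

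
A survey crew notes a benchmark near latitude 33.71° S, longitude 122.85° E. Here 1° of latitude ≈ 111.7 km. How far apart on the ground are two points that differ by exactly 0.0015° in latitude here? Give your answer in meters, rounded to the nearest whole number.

0.0015° × 111700 m/° = 167.55 m.

168 meters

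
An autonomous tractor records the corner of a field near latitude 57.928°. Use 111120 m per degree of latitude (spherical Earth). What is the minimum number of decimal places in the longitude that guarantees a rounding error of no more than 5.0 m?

4 decimal places

At 57.928° one degree of longitude covers 111120 × cos 57.928° ≈ 111120 × 0.5310 ≈ 59003 m.
With N decimal places the half-ulp bound is 0.5·10⁻ᴺ°, or 0.5·10⁻ᴺ × 59003 m on the ground.
Need 0.5 × 59003 × 10⁻ᴺ ≤ 5.0 → 10⁻ᴺ ≤ 1.695e-04, so N ≥ 3.77.
At 3 places the error can reach 29.5 m, but 4 places keeps it to 2.95 m.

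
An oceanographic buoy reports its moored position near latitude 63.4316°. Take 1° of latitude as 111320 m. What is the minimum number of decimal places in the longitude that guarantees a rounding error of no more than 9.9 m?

4

At 63.4316° one degree of longitude covers 111320 × cos 63.4316° ≈ 111320 × 0.4473 ≈ 49789.6 m.
Rounding to N decimal places gives at most 0.5 × 10⁻ᴺ degrees of error, i.e. 0.5 × 10⁻ᴺ × 49789.6 m.
Setting 24894.8 × 10⁻ᴺ ≤ 9.9 gives 10ᴺ ≥ 2515, i.e. N ≥ 3.40.
At 3 places the error can reach 24.9 m, but 4 places keeps it to 2.49 m.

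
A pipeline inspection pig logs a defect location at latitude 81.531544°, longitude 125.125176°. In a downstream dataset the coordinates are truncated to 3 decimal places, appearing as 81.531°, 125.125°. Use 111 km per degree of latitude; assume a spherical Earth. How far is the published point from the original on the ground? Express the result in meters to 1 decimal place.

60.5 meters

The latitude changed by +0.000544° and the longitude by +0.000176°.
North–south shift: 0.000544 × 111000 = 60.384 m.
E–W at 81.531°: 0.000176° × 111000 × cos 81.531° = 0.000176 × 111000 × 0.1473 ≈ 2.87715 m.
Combined displacement = (60.384² + 2.87715²)^½ ≈ 60.4525 m.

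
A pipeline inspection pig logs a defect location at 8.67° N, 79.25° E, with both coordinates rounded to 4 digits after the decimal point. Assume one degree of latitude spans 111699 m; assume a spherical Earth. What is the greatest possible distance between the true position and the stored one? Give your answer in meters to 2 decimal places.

7.85 meters

Rounding to 4 decimal places leaves each coordinate within ±5e-05° of the true value.
N–S: 5e-05° × 111699 m/° = 5.58495 m.
Longitude error → 5e-05 × 111699 × cos 8.67° = 5e-05 × 111699 × 0.9886 ≈ 5.52113 m.
Worst case both components are at the extreme and orthogonal: √(5.58495² + 5.52113²) ≈ 7.85331 m.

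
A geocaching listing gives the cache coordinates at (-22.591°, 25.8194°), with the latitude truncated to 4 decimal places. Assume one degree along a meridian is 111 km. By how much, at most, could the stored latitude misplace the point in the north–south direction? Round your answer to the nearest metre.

Truncating at 4 decimal places can drop up to a full unit in the last place, so the latitude may be off by as much as 0.0001°.
Along the meridian that is 0.0001° × 111000 m/° = 11.1 m.

11 metres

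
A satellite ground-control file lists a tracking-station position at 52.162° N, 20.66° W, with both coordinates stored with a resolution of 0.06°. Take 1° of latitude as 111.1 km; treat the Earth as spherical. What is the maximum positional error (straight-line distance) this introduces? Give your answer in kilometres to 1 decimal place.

3.9 kilometres

With a 0.06° grid the true value lies within half a step, ±0.06°/2 = ±0.03°, of the stored one.
N–S: 0.03° × 111100 m/° = 3333 m.
East–west component at 52.162°: 0.03° × 111100 × cos 52.162° ≈ 0.03 × 68152.2 ≈ 2044.57 m.
The two errors are perpendicular, so the maximum displacement is √(3333² + 2044.57²) ≈ 3910.13 m.
That is 3910.13 m = 3.9101 km.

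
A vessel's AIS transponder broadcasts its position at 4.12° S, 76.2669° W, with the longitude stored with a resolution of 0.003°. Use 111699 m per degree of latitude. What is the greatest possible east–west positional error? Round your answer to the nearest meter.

167 meters

With a 0.003° grid the true value lies within half a step, ±0.003°/2 = ±0.0015°, of the stored one.
One degree of longitude at 4.12° is 111699 × cos 4.12° ≈ 111699 × 0.9974 = 111410 m.
East–west error: 0.0015° × 111410 m/° ≈ 167.116 m.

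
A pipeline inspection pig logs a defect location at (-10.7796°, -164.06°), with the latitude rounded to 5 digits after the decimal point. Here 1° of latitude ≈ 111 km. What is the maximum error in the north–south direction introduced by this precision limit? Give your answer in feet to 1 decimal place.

1.8 feet

Rounding to 5 decimal places leaves the latitude within ±5e-06° of the true value.
North–south distance: 5e-06° × 111000 m/° = 0.555 m.
Converting: 0.555 m × 3.2808 ft/m ≈ 1.8209 ft.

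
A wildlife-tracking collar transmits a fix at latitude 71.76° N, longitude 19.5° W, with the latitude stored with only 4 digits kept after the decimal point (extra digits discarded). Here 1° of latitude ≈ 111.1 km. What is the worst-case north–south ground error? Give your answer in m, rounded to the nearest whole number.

11 m

Truncating at 4 decimal places can drop up to a full unit in the last place, so the latitude may be off by as much as 0.0001°.
North–south distance: 0.0001° × 111100 m/° = 11.11 m.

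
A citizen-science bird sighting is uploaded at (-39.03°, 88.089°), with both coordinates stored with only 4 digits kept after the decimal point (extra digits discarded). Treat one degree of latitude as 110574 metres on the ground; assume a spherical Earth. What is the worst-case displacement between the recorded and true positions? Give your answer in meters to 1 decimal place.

14.0 meters

Truncating at 4 decimal places can drop up to a full unit in the last place, so each coordinate may be off by as much as 0.0001°.
North–south component: 0.0001° × 110574 = 11.0574 m.
Longitude error → 0.0001 × 110574 × cos 39.03° = 0.0001 × 110574 × 0.7768 ≈ 8.58957 m.
Combining orthogonally: (11.0574² + 8.58957²)^½ ≈ 14.0017 m.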